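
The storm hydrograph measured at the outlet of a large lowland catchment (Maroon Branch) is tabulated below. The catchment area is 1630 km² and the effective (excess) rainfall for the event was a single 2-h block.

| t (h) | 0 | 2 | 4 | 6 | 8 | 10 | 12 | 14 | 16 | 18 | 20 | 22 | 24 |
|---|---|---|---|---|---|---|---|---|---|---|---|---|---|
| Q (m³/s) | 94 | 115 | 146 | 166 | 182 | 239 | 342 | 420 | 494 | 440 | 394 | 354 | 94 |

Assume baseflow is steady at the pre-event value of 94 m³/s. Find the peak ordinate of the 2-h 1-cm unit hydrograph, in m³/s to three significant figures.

U_p ≈ 401 m³/s

Direct runoff: 0.0, 21.0, 52.0, 72.0, 88.0, 145.0, 248.0, 326.0, 400.0, 346.0, 300.0, 260.0, 0.0 m³/s; ΣQ_DR = 2258 m³/s, peak = 400.0 m³/s.
Runoff depth d = ΣQ_DR·Δt / A = 2258 × 7200 / (1630 km²) = 9.974 mm.
The 1-cm UH is the DRH scaled by (10 mm)/d, so U_p = 400.0 × 10/9.974 = 401 m³/s.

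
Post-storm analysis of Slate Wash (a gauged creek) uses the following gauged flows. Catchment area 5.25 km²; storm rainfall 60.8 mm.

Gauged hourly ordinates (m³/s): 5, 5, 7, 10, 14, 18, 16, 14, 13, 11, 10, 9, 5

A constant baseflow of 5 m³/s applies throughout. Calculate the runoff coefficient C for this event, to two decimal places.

C ≈ 0.81

ΣQ_DR = 72.00 m³/s; V = ΣQ_DR·Δt = 2.592 × 10^5 m³.
Runoff depth d = V / A = 49.37 mm.
C = d / P = 49.37 / 60.8 = 0.81.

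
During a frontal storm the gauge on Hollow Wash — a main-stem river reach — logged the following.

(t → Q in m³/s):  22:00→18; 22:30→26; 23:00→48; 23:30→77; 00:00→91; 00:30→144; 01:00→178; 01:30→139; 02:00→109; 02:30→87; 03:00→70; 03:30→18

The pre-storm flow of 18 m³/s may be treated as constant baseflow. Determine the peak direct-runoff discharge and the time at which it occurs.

Q_p = 160.0 m³/s at t = 01:00

Subtracting baseflow gives direct-runoff ordinates: 0.0, 8.0, 30.0, 59.0, 73.0, 126.0, 160.0, 121.0, 91.0, 69.0, 52.0, 0.0 m³/s.
The maximum is 160.0 m³/s, occurring at the reading for t = 01:00.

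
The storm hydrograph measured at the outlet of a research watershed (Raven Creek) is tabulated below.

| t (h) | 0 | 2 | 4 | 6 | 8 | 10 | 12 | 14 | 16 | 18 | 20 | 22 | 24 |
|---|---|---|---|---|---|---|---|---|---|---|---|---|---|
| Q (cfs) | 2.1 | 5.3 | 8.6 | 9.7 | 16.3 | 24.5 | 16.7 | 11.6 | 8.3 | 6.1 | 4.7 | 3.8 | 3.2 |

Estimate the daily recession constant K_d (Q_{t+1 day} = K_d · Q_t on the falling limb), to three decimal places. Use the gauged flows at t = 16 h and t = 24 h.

Between t = 16 h and t = 24 h the flow falls from 8.3 to 3.2 cfs over 4×2 h = 8 h.
Per-interval ratio K = (3.2/8.3)^(1/4) = 0.7880; K_d = K^(24/2) = 0.057.

K_d ≈ 0.057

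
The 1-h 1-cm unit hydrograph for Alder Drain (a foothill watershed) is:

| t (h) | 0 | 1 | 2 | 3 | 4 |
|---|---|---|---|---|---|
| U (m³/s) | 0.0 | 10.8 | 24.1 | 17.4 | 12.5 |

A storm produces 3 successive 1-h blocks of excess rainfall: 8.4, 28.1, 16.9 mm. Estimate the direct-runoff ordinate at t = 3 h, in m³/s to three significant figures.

By discrete convolution, Q_j = Σ (P_i / 10 mm) · U_{j−i}.
At t = 3 h (j=3): Q = (8.4/10)·17.4 + (28.1/10)·24.1 + (16.9/10)·10.8 = 101 m³/s.

Q ≈ 101 m³/s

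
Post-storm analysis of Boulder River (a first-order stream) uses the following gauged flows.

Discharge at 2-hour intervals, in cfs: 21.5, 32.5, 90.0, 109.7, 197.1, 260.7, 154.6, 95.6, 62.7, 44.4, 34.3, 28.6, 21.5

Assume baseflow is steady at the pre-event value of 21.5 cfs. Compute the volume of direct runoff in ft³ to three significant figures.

Direct-runoff ordinates (Q − Q_b): 0.0, 11.0, 68.5, 88.2, 175.6, 239.2, 133.1, 74.1, 41.2, 22.9, 12.8, 7.1, 0.0 cfs.
ΣQ_DR = 873.7 cfs.
With Δt = 2 h = 7200 s, V = ΣQ_DR · Δt = 873.7 × 7200 = 6.29 × 10^6 ft³.

V ≈ 6.29 × 10^6 ft³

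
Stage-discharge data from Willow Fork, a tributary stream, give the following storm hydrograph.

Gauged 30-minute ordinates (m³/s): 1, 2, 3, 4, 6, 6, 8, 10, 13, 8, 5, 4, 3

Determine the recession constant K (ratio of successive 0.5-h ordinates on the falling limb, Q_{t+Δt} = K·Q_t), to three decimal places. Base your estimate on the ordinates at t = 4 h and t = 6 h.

Using the recession-limb readings at t = 4 h and t = 6 h: Q falls from 13 to 3 m³/s over 4 intervals.
K = (Q₂/Q₁)^(1/4) = (3/13)^(1/4) = 0.693.

K ≈ 0.693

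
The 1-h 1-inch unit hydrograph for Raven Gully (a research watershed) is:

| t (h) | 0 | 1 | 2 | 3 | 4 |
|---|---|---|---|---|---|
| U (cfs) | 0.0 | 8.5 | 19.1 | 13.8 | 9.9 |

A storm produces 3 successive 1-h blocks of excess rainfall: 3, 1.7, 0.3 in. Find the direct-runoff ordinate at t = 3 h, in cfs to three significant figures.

Q ≈ 76.4 cfs

By discrete convolution, Q_j = Σ (P_i / 1 in) · U_{j−i}.
At t = 3 h (j=3): Q = (3/1)·13.8 + (1.7/1)·19.1 + (0.3/1)·8.5 = 76.4 cfs.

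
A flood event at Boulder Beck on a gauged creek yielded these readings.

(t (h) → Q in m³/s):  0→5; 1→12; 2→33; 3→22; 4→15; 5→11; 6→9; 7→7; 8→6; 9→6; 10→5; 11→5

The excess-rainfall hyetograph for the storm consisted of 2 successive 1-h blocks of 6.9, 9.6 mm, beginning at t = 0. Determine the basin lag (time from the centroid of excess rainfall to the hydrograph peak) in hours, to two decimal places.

Centroid of excess rainfall: t_c = Σ P_i·t̄_i / ΣP_i = 1.0818 h (block centres at 0.5, 1.5 h).
Hydrograph peak occurs at t = 2 h, so basin lag t_L = 2 − 1.0818 = 0.92 h.

t_L ≈ 0.92 h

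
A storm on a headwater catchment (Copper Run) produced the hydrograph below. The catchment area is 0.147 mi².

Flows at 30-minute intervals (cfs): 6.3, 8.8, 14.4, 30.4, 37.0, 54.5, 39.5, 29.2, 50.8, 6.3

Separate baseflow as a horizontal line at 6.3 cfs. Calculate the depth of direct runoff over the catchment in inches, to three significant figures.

d ≈ 1.13 in

Direct runoff: 0.0, 2.5, 8.1, 24.1, 30.7, 48.2, 33.2, 22.9, 44.5, 0.0 cfs; ΣQ_DR = 214.2 cfs.
V = ΣQ_DR · Δt = 214.2 × 1800 s = 3.856 × 10^5 ft³.
Over A = 0.147 mi², depth = V / A = 1.13 in.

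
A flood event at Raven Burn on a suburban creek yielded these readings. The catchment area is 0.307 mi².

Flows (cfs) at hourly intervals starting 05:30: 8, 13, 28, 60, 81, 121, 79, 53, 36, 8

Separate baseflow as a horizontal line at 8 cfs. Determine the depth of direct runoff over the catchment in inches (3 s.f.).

d ≈ 2.05 in

Direct runoff: 0.0, 5.0, 20.0, 52.0, 73.0, 113.0, 71.0, 45.0, 28.0, 0.0 cfs; ΣQ_DR = 407.0 cfs.
V = ΣQ_DR · Δt = 407.0 × 3600 s = 1.465 × 10^6 ft³.
Over A = 0.307 mi², depth = V / A = 2.05 in.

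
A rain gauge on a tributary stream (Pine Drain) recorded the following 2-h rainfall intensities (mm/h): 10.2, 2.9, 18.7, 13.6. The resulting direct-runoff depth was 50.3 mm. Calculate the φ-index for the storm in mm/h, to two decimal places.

Only the 3 blocks with intensity above φ contribute runoff: 10.2, 18.7, 13.6 mm/h.
Σ(I−φ)·Δt = d  ⇒  (10.2+18.7+13.6 − 3φ)·2 = 50.3
φ = (42.50 − 50.3/2) / 3 = 5.78 mm/h.

φ ≈ 5.78 mm/h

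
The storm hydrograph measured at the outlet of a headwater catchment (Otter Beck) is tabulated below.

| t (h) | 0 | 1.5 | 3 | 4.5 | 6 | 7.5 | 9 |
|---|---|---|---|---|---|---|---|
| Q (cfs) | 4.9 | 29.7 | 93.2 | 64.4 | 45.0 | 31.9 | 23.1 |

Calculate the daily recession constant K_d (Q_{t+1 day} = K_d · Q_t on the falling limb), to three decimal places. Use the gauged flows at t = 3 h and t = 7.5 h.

K_d ≈ 0.003

Between t = 3 h and t = 7.5 h the flow falls from 93.2 to 31.9 cfs over 3×1.5 h = 4.5 h.
Per-interval ratio K = (31.9/93.2)^(1/3) = 0.6995; K_d = K^(24/1.5) = 0.003.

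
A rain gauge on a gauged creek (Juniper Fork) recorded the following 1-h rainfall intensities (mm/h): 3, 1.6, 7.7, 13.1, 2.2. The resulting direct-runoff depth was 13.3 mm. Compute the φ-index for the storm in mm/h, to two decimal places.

Only the 2 blocks with intensity above φ contribute runoff: 7.7, 13.1 mm/h.
Σ(I−φ)·Δt = d  ⇒  (7.7+13.1 − 2φ)·1 = 13.3
φ = (20.80 − 13.3/1) / 2 = 3.75 mm/h.

φ ≈ 3.75 mm/h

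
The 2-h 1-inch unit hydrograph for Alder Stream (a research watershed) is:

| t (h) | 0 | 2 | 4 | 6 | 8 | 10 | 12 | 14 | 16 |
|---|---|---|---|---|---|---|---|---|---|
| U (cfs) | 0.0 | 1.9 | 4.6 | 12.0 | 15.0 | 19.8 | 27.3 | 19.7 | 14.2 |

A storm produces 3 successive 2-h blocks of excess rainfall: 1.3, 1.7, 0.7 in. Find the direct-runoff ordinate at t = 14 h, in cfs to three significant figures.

Q ≈ 85.9 cfs

By discrete convolution, Q_j = Σ (P_i / 1 in) · U_{j−i}.
At t = 14 h (j=7): Q = (1.3/1)·19.7 + (1.7/1)·27.3 + (0.7/1)·19.8 = 85.9 cfs.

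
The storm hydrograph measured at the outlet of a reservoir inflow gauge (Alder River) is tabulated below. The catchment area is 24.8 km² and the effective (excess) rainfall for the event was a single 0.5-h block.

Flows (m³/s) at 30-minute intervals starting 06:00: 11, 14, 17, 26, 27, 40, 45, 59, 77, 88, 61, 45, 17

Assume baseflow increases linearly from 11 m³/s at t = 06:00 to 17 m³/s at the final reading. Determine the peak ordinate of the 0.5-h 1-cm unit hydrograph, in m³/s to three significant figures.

U_p ≈ 29.0 m³/s

Direct runoff: 0.00, 2.50, 5.00, 13.50, 14.00, 26.50, 31.00, 44.50, 62.00, 72.50, 45.00, 28.50, 0.00 m³/s; ΣQ_DR = 345.0 m³/s, peak = 72.50 m³/s.
Runoff depth d = ΣQ_DR·Δt / A = 345.0 × 1800 / (24.8 km²) = 25.04 mm.
The 1-cm UH is the DRH scaled by (10 mm)/d, so U_p = 72.50 × 10/25.04 = 29.0 m³/s.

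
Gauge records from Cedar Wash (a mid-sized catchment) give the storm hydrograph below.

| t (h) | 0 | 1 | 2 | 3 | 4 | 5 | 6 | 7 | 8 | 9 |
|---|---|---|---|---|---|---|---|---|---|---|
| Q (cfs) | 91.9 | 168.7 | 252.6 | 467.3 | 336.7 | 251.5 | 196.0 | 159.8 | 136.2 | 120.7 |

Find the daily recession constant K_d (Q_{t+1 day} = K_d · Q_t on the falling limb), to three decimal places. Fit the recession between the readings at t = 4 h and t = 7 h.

K_d ≈ 0.003

Between t = 4 h and t = 7 h the flow falls from 336.7 to 159.8 cfs over 3×1 h = 3 h.
Per-interval ratio K = (159.8/336.7)^(1/3) = 0.7800; K_d = K^(24/1) = 0.003.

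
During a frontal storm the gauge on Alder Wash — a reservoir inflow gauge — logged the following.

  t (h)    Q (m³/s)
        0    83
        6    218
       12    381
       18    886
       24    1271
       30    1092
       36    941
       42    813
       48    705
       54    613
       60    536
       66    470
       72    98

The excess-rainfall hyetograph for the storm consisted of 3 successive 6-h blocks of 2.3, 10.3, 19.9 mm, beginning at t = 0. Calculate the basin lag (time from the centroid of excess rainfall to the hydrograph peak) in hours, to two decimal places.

Centroid of excess rainfall: t_c = Σ P_i·t̄_i / ΣP_i = 12.2492 h (block centres at 3, 9, 15 h).
Hydrograph peak occurs at t = 24 h, so basin lag t_L = 24 − 12.2492 = 11.75 h.

t_L ≈ 11.75 h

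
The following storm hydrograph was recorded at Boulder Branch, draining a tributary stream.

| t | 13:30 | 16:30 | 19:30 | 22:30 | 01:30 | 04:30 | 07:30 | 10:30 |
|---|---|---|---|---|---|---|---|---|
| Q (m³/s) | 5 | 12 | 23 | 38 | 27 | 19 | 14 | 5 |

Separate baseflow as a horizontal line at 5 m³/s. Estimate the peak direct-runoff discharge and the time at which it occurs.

Subtracting baseflow gives direct-runoff ordinates: 0.0, 7.0, 18.0, 33.0, 22.0, 14.0, 9.0, 0.0 m³/s.
The maximum is 33.0 m³/s, occurring at the reading for t = 22:30.

Q_p = 33.0 m³/s at t = 22:30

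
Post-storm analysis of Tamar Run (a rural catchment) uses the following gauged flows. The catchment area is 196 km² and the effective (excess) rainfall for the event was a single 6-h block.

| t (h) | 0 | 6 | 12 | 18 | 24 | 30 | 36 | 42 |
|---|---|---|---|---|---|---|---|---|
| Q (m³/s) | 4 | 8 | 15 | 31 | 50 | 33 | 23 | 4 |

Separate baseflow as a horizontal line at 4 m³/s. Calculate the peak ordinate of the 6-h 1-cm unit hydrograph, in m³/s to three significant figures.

Direct runoff: 0.0, 4.0, 11.0, 27.0, 46.0, 29.0, 19.0, 0.0 m³/s; ΣQ_DR = 136.0 m³/s, peak = 46.0 m³/s.
Runoff depth d = ΣQ_DR·Δt / A = 136.0 × 21600 / (196 km²) = 14.99 mm.
The 1-cm UH is the DRH scaled by (10 mm)/d, so U_p = 46.0 × 10/14.99 = 30.7 m³/s.

U_p ≈ 30.7 m³/s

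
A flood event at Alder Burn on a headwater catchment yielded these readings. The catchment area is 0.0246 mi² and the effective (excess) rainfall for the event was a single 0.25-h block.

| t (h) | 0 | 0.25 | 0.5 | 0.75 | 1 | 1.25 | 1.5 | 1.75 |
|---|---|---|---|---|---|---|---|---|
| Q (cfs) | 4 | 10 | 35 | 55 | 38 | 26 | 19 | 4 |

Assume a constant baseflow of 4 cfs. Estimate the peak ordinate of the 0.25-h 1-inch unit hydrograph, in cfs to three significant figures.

Direct runoff: 0.0, 6.0, 31.0, 51.0, 34.0, 22.0, 15.0, 0.0 cfs; ΣQ_DR = 159.0 cfs, peak = 51.0 cfs.
Runoff depth d = ΣQ_DR·Δt / A = 159.0 × 900 / (0.0246 mi²) = 2.504 in.
The 1-inch UH is the DRH scaled by (1 in)/d, so U_p = 51.0 × 1/2.504 = 20.4 cfs.

U_p ≈ 20.4 cfs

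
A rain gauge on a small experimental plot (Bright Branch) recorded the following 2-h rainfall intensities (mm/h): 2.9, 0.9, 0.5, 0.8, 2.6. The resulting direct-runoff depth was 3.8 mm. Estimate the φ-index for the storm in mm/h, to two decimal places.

Only the 2 blocks with intensity above φ contribute runoff: 2.9, 2.6 mm/h.
Σ(I−φ)·Δt = d  ⇒  (2.9+2.6 − 2φ)·2 = 3.8
φ = (5.500 − 3.8/2) / 2 = 1.80 mm/h.

φ ≈ 1.80 mm/h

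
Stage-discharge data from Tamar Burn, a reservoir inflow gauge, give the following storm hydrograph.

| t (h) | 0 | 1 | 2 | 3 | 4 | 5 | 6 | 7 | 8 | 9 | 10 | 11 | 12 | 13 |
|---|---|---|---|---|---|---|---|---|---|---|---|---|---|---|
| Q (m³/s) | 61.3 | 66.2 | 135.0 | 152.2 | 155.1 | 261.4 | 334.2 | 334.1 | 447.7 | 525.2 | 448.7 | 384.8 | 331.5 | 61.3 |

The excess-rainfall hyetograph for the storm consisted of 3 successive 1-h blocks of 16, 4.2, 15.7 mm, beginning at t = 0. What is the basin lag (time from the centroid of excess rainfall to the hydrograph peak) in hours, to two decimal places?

Centroid of excess rainfall: t_c = Σ P_i·t̄_i / ΣP_i = 1.4916 h (block centres at 0.5, 1.5, 2.5 h).
Hydrograph peak occurs at t = 9 h, so basin lag t_L = 9 − 1.4916 = 7.51 h.

t_L ≈ 7.51 h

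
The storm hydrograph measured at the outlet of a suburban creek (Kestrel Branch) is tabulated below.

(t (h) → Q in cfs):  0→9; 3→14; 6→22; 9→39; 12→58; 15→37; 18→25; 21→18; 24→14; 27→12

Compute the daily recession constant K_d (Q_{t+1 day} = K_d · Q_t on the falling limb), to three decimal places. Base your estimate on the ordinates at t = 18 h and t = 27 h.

K_d ≈ 0.141

Between t = 18 h and t = 27 h the flow falls from 25 to 12 cfs over 3×3 h = 9 h.
Per-interval ratio K = (12/25)^(1/3) = 0.7830; K_d = K^(24/3) = 0.141.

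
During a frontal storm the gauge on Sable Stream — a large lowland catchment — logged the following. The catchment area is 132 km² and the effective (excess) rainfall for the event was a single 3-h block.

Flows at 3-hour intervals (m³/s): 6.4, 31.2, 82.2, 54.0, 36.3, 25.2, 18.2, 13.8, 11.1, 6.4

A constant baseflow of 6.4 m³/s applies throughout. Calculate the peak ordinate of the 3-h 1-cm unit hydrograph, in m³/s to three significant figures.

U_p ≈ 42.0 m³/s

Direct runoff: 0.0, 24.8, 75.8, 47.6, 29.9, 18.8, 11.8, 7.4, 4.7, 0.0 m³/s; ΣQ_DR = 220.8 m³/s, peak = 75.8 m³/s.
Runoff depth d = ΣQ_DR·Δt / A = 220.8 × 10800 / (132 km²) = 18.07 mm.
The 1-cm UH is the DRH scaled by (10 mm)/d, so U_p = 75.8 × 10/18.07 = 42.0 m³/s.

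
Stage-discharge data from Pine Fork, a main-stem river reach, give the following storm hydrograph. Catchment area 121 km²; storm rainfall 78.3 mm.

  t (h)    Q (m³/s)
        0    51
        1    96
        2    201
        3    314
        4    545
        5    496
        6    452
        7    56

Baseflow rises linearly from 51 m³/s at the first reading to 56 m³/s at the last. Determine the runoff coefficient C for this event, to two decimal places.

ΣQ_DR = 1783 m³/s; V = ΣQ_DR·Δt = 6.419 × 10^6 m³.
Runoff depth d = V / A = 53.05 mm.
C = d / P = 53.05 / 78.3 = 0.68.

C ≈ 0.68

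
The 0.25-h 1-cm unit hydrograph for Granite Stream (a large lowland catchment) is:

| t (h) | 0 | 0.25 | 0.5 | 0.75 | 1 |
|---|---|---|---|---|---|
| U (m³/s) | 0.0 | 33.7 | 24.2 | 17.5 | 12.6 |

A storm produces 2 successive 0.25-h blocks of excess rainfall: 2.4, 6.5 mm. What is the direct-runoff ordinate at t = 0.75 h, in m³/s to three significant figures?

Q ≈ 19.9 m³/s

By discrete convolution, Q_j = Σ (P_i / 10 mm) · U_{j−i}.
At t = 0.75 h (j=3): Q = (2.4/10)·17.5 + (6.5/10)·24.2 = 19.9 m³/s.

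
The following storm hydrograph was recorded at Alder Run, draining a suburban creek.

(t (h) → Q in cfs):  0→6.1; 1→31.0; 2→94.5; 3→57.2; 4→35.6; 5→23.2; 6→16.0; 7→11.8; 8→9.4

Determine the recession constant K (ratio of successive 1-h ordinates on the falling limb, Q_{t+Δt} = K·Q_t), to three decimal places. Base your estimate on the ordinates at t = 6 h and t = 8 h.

K ≈ 0.766

Using the recession-limb readings at t = 6 h and t = 8 h: Q falls from 16.0 to 9.4 cfs over 2 intervals.
K = (Q₂/Q₁)^(1/2) = (9.4/16.0)^(1/2) = 0.766.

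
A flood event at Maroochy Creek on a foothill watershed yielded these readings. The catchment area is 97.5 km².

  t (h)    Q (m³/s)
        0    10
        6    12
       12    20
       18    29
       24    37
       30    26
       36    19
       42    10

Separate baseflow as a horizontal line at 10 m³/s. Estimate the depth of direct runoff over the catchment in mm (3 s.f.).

d ≈ 18.4 mm

Direct runoff: 0.0, 2.0, 10.0, 19.0, 27.0, 16.0, 9.0, 0.0 m³/s; ΣQ_DR = 83.00 m³/s.
V = ΣQ_DR · Δt = 83.00 × 21600 s = 1.793 × 10^6 m³.
Over A = 97.5 km², depth = V / A = 18.4 mm.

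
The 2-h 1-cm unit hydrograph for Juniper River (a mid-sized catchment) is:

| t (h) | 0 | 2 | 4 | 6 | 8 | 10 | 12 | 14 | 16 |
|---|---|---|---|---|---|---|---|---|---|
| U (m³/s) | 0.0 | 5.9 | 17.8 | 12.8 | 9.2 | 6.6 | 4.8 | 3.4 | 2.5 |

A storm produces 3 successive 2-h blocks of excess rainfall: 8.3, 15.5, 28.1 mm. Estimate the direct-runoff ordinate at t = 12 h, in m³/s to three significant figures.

Q ≈ 40.1 m³/s

By discrete convolution, Q_j = Σ (P_i / 10 mm) · U_{j−i}.
At t = 12 h (j=6): Q = (8.3/10)·4.8 + (15.5/10)·6.6 + (28.1/10)·9.2 = 40.1 m³/s.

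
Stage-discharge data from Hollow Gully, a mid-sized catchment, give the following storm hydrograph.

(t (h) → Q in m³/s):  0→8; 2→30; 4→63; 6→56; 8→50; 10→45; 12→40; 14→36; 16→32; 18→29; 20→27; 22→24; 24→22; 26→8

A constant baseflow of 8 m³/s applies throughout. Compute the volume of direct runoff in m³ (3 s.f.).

V ≈ 2.58 × 10^6 m³

Direct-runoff ordinates (Q − Q_b): 0.0, 22.0, 55.0, 48.0, 42.0, 37.0, 32.0, 28.0, 24.0, 21.0, 19.0, 16.0, 14.0, 0.0 m³/s.
ΣQ_DR = 358.0 m³/s.
With Δt = 2 h = 7200 s, V = ΣQ_DR · Δt = 358.0 × 7200 = 2.58 × 10^6 m³.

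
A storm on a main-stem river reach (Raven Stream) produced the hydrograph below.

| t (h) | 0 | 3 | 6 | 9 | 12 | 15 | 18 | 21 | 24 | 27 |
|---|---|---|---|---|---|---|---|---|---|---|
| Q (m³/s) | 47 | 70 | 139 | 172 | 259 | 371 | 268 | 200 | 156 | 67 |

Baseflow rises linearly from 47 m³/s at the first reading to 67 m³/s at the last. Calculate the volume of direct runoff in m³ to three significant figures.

Direct-runoff ordinates (Q − Q_b): 0.00, 20.78, 87.56, 118.33, 203.11, 312.89, 207.67, 137.44, 91.22, 0.00 m³/s.
ΣQ_DR = 1179 m³/s.
With Δt = 3 h = 10800 s, V = ΣQ_DR · Δt = 1179 × 10800 = 1.27 × 10^7 m³.

V ≈ 1.27 × 10^7 m³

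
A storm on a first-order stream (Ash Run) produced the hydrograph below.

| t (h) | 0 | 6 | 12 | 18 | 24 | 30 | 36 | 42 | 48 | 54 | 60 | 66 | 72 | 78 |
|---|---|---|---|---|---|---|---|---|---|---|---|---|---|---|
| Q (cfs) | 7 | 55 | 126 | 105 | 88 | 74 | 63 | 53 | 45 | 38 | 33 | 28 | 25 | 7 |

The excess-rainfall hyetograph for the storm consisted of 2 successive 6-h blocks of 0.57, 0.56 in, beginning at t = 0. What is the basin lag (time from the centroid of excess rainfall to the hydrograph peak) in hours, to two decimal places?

t_L ≈ 6.03 h

Centroid of excess rainfall: t_c = Σ P_i·t̄_i / ΣP_i = 5.9735 h (block centres at 3, 9 h).
Hydrograph peak occurs at t = 12 h, so basin lag t_L = 12 − 5.9735 = 6.03 h.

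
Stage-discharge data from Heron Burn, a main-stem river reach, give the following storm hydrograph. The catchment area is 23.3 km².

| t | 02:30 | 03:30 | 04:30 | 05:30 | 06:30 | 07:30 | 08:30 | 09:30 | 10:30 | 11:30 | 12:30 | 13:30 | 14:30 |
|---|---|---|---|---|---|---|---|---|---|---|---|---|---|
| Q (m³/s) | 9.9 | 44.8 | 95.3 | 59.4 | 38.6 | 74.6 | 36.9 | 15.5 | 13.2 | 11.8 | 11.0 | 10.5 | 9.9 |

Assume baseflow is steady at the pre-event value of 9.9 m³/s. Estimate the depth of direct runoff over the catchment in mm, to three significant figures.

Direct runoff: 0.0, 34.9, 85.4, 49.5, 28.7, 64.7, 27.0, 5.6, 3.3, 1.9, 1.1, 0.6, 0.0 m³/s; ΣQ_DR = 302.7 m³/s.
V = ΣQ_DR · Δt = 302.7 × 3600 s = 1.090 × 10^6 m³.
Over A = 23.3 km², depth = V / A = 46.8 mm.

d ≈ 46.8 mm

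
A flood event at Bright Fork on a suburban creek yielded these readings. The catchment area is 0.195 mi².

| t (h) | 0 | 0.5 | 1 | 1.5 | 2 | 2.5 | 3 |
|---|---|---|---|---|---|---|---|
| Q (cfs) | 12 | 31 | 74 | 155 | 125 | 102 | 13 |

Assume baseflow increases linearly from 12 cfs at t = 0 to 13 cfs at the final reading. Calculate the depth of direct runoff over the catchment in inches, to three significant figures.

d ≈ 1.69 in

Direct runoff: 0.00, 18.83, 61.67, 142.50, 112.33, 89.17, 0.00 cfs; ΣQ_DR = 424.5 cfs.
V = ΣQ_DR · Δt = 424.5 × 1800 s = 7.641 × 10^5 ft³.
Over A = 0.195 mi², depth = V / A = 1.69 in.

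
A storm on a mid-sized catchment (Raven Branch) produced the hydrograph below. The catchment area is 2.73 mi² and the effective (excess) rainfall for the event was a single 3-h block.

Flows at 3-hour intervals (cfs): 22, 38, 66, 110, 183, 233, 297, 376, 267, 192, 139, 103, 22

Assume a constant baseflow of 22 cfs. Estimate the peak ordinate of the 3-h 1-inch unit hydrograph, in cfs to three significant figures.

Direct runoff: 0.0, 16.0, 44.0, 88.0, 161.0, 211.0, 275.0, 354.0, 245.0, 170.0, 117.0, 81.0, 0.0 cfs; ΣQ_DR = 1762 cfs, peak = 354.0 cfs.
Runoff depth d = ΣQ_DR·Δt / A = 1762 × 10800 / (2.73 mi²) = 3.000 in.
The 1-inch UH is the DRH scaled by (1 in)/d, so U_p = 354.0 × 1/3.000 = 118 cfs.

U_p ≈ 118 cfs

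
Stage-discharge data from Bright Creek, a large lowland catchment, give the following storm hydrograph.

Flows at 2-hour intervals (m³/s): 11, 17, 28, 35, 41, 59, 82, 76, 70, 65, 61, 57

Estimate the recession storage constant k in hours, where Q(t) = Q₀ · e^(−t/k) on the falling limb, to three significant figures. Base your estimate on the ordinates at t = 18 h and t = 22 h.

On the falling limb, Q drops from 65 to 57 m³/s between t = 18 h and t = 22 h (Δt = 4 h).
k = −Δt / ln(Q₂/Q₁) = −4 / ln(57/65) = 30.5 h.

k ≈ 30.5 h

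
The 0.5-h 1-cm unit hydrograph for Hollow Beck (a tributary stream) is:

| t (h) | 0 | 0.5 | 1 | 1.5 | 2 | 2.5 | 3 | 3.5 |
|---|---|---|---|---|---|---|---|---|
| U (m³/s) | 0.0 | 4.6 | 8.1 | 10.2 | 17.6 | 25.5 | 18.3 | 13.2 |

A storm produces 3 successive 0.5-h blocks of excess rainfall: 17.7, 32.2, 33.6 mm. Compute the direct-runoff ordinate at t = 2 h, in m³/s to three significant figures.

Q ≈ 91.2 m³/s

By discrete convolution, Q_j = Σ (P_i / 10 mm) · U_{j−i}.
At t = 2 h (j=4): Q = (17.7/10)·17.6 + (32.2/10)·10.2 + (33.6/10)·8.1 = 91.2 m³/s.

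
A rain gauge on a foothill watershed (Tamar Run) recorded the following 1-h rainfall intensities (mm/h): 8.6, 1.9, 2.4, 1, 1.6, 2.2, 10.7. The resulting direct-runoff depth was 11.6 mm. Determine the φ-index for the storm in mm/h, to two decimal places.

φ ≈ 3.85 mm/h

Only the 2 blocks with intensity above φ contribute runoff: 8.6, 10.7 mm/h.
Σ(I−φ)·Δt = d  ⇒  (8.6+10.7 − 2φ)·1 = 11.6
φ = (19.30 − 11.6/1) / 2 = 3.85 mm/h.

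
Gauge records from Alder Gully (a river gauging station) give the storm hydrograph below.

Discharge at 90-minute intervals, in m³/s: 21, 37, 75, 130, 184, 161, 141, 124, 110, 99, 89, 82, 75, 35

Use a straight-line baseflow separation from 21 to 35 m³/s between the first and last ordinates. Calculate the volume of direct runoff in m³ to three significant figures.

Direct-runoff ordinates (Q − Q_b): 0.00, 14.92, 51.85, 105.77, 158.69, 134.62, 113.54, 95.46, 80.38, 68.31, 57.23, 49.15, 41.08, 0.00 m³/s.
ΣQ_DR = 971.0 m³/s.
With Δt = 1.5 h = 5400 s, V = ΣQ_DR · Δt = 971.0 × 5400 = 5.24 × 10^6 m³.

V ≈ 5.24 × 10^6 m³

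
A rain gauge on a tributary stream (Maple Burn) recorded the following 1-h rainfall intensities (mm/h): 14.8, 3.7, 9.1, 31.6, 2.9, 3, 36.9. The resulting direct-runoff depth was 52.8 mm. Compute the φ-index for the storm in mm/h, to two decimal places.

φ ≈ 10.17 mm/h

Only the 3 blocks with intensity above φ contribute runoff: 14.8, 31.6, 36.9 mm/h.
Σ(I−φ)·Δt = d  ⇒  (14.8+31.6+36.9 − 3φ)·1 = 52.8
φ = (83.30 − 52.8/1) / 3 = 10.17 mm/h.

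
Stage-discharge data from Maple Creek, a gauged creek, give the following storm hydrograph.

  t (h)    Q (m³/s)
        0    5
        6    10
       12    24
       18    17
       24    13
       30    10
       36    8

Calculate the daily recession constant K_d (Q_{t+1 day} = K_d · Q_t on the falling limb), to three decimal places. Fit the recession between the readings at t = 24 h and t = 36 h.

Between t = 24 h and t = 36 h the flow falls from 13 to 8 m³/s over 2×6 h = 12 h.
Per-interval ratio K = (8/13)^(1/2) = 0.7845; K_d = K^(24/6) = 0.379.

K_d ≈ 0.379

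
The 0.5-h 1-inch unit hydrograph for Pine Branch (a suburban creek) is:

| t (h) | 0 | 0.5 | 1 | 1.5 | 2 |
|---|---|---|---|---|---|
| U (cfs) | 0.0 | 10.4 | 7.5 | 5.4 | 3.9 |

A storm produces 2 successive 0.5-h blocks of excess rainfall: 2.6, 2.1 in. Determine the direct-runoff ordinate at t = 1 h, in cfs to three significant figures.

By discrete convolution, Q_j = Σ (P_i / 1 in) · U_{j−i}.
At t = 1 h (j=2): Q = (2.6/1)·7.5 + (2.1/1)·10.4 = 41.3 cfs.

Q ≈ 41.3 cfs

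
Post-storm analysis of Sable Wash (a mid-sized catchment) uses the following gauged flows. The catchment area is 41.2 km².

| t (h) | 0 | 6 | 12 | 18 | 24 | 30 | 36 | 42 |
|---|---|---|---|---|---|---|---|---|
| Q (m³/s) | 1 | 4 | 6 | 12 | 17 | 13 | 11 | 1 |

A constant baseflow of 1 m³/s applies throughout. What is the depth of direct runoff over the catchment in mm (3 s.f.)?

d ≈ 29.9 mm

Direct runoff: 0.0, 3.0, 5.0, 11.0, 16.0, 12.0, 10.0, 0.0 m³/s; ΣQ_DR = 57.00 m³/s.
V = ΣQ_DR · Δt = 57.00 × 21600 s = 1.231 × 10^6 m³.
Over A = 41.2 km², depth = V / A = 29.9 mm.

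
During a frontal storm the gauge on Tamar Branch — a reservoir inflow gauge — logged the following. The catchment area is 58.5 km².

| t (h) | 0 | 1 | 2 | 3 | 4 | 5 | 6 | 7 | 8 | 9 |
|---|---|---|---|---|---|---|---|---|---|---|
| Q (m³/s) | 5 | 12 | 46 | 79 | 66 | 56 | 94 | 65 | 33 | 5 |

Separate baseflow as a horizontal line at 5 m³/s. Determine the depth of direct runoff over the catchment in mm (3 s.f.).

d ≈ 25.3 mm

Direct runoff: 0.0, 7.0, 41.0, 74.0, 61.0, 51.0, 89.0, 60.0, 28.0, 0.0 m³/s; ΣQ_DR = 411.0 m³/s.
V = ΣQ_DR · Δt = 411.0 × 3600 s = 1.480 × 10^6 m³.
Over A = 58.5 km², depth = V / A = 25.3 mm.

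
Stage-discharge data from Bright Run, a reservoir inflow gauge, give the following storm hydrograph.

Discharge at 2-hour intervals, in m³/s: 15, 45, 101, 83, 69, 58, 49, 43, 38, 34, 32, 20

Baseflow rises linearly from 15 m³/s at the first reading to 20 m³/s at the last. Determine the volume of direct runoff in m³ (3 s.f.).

Direct-runoff ordinates (Q − Q_b): 0.00, 29.55, 85.09, 66.64, 52.18, 40.73, 31.27, 24.82, 19.36, 14.91, 12.45, 0.00 m³/s.
ΣQ_DR = 377.0 m³/s.
With Δt = 2 h = 7200 s, V = ΣQ_DR · Δt = 377.0 × 7200 = 2.71 × 10^6 m³.

V ≈ 2.71 × 10^6 m³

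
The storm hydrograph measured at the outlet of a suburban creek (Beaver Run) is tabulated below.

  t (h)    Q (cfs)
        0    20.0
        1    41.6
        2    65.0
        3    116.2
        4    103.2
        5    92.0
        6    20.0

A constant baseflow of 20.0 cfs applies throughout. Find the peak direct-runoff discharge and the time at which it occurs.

Q_p = 96.2 cfs at t = 3 h

Subtracting baseflow gives direct-runoff ordinates: 0.0, 21.6, 45.0, 96.2, 83.2, 72.0, 0.0 cfs.
The maximum is 96.2 cfs, occurring at the reading for t = 3 h.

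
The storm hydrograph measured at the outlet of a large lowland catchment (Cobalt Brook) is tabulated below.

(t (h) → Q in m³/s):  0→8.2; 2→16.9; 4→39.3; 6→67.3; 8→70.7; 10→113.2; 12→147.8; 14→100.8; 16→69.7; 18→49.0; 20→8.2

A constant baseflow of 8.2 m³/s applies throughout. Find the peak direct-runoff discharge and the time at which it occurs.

Q_p = 139.6 m³/s at t = 12 h

Subtracting baseflow gives direct-runoff ordinates: 0.0, 8.7, 31.1, 59.1, 62.5, 105.0, 139.6, 92.6, 61.5, 40.8, 0.0 m³/s.
The maximum is 139.6 m³/s, occurring at the reading for t = 12 h.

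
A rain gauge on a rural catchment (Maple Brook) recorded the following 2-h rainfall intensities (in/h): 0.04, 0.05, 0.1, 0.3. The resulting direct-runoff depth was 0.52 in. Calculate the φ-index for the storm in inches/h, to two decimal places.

Only the 2 blocks with intensity above φ contribute runoff: 0.1, 0.3 in/h.
Σ(I−φ)·Δt = d  ⇒  (0.1+0.3 − 2φ)·2 = 0.52
φ = (0.4000 − 0.52/2) / 2 = 0.07 in/h.

φ ≈ 0.07 in/h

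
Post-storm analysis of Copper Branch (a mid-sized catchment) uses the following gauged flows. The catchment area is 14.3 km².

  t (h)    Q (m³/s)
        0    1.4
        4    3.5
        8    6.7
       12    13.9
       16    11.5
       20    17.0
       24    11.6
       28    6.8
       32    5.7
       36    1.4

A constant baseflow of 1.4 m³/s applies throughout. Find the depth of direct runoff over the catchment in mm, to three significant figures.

d ≈ 66.0 mm

Direct runoff: 0.0, 2.1, 5.3, 12.5, 10.1, 15.6, 10.2, 5.4, 4.3, 0.0 m³/s; ΣQ_DR = 65.50 m³/s.
V = ΣQ_DR · Δt = 65.50 × 14400 s = 9.432 × 10^5 m³.
Over A = 14.3 km², depth = V / A = 66.0 mm.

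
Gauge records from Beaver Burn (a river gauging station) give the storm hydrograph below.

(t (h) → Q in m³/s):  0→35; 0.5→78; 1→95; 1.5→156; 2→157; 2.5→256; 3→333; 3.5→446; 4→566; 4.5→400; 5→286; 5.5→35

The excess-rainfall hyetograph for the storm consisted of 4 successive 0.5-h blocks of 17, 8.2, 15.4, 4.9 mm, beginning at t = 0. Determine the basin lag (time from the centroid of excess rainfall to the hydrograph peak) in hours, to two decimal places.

t_L ≈ 3.16 h

Centroid of excess rainfall: t_c = Σ P_i·t̄_i / ΣP_i = 0.8401 h (block centres at 0.25, 0.75, 1.25, 1.75 h).
Hydrograph peak occurs at t = 4 h, so basin lag t_L = 4 − 0.8401 = 3.16 h.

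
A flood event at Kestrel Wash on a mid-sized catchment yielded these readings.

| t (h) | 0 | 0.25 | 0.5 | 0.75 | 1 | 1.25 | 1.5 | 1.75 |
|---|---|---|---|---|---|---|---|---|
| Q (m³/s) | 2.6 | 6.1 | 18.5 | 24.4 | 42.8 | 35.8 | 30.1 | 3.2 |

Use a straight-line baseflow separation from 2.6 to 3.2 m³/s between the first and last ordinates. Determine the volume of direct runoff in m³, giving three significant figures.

V ≈ 1.26 × 10^5 m³

Direct-runoff ordinates (Q − Q_b): 0.00, 3.41, 15.73, 21.54, 39.86, 32.77, 26.99, 0.00 m³/s.
ΣQ_DR = 140.3 m³/s.
With Δt = 0.25 h = 900 s, V = ΣQ_DR · Δt = 140.3 × 900 = 1.26 × 10^5 m³.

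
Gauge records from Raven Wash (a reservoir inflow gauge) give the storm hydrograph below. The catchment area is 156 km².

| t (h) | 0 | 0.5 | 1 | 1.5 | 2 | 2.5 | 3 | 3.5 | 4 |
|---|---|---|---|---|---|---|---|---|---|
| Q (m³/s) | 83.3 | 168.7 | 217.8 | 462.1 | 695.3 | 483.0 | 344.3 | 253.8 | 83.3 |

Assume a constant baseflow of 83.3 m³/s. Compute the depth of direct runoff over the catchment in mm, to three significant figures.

Direct runoff: 0.0, 85.4, 134.5, 378.8, 612.0, 399.7, 261.0, 170.5, 0.0 m³/s; ΣQ_DR = 2042 m³/s.
V = ΣQ_DR · Δt = 2042 × 1800 s = 3.675 × 10^6 m³.
Over A = 156 km², depth = V / A = 23.6 mm.

d ≈ 23.6 mm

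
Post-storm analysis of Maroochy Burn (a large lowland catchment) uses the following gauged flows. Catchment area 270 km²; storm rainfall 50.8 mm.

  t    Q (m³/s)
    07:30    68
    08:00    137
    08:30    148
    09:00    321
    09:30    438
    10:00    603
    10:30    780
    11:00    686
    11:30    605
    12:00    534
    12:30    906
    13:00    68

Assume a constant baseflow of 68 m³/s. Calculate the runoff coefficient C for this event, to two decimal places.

C ≈ 0.59

ΣQ_DR = 4478 m³/s; V = ΣQ_DR·Δt = 8.060 × 10^6 m³.
Runoff depth d = V / A = 29.85 mm.
C = d / P = 29.85 / 50.8 = 0.59.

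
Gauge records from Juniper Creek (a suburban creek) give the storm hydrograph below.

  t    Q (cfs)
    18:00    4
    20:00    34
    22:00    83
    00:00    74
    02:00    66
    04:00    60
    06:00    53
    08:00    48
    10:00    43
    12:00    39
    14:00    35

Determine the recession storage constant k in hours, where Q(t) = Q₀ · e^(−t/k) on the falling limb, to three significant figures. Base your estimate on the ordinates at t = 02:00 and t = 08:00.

k ≈ 18.8 h

On the falling limb, Q drops from 66 to 48 cfs between t = 02:00 and t = 08:00 (Δt = 6 h).
k = −Δt / ln(Q₂/Q₁) = −6 / ln(48/66) = 18.8 h.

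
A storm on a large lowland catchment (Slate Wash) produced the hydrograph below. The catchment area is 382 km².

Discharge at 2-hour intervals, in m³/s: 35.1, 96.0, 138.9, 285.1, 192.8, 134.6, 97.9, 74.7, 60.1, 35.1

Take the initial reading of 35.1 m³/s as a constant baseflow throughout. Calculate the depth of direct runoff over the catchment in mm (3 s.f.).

Direct runoff: 0.0, 60.9, 103.8, 250.0, 157.7, 99.5, 62.8, 39.6, 25.0, 0.0 m³/s; ΣQ_DR = 799.3 m³/s.
V = ΣQ_DR · Δt = 799.3 × 7200 s = 5.755 × 10^6 m³.
Over A = 382 km², depth = V / A = 15.1 mm.

d ≈ 15.1 mm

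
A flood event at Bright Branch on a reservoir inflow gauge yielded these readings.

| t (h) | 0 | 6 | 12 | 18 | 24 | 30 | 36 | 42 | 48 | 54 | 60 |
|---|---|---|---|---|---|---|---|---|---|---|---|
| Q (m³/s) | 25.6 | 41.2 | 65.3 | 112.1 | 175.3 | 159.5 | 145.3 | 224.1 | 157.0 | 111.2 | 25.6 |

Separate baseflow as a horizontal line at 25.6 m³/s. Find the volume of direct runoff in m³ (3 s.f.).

Direct-runoff ordinates (Q − Q_b): 0.0, 15.6, 39.7, 86.5, 149.7, 133.9, 119.7, 198.5, 131.4, 85.6, 0.0 m³/s.
ΣQ_DR = 960.6 m³/s.
With Δt = 6 h = 21600 s, V = ΣQ_DR · Δt = 960.6 × 21600 = 2.07 × 10^7 m³.

V ≈ 2.07 × 10^7 m³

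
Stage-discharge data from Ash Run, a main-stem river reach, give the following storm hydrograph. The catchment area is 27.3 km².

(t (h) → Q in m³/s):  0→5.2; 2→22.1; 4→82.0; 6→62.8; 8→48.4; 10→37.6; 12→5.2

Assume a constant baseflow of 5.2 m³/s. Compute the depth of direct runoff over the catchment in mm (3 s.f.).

Direct runoff: 0.0, 16.9, 76.8, 57.6, 43.2, 32.4, 0.0 m³/s; ΣQ_DR = 226.9 m³/s.
V = ΣQ_DR · Δt = 226.9 × 7200 s = 1.634 × 10^6 m³.
Over A = 27.3 km², depth = V / A = 59.8 mm.

d ≈ 59.8 mm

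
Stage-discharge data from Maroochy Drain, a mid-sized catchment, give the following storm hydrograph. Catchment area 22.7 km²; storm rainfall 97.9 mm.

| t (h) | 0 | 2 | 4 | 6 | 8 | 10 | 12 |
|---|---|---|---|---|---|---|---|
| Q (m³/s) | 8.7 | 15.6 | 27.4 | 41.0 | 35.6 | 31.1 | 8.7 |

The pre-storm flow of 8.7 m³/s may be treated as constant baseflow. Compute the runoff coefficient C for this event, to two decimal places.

ΣQ_DR = 107.2 m³/s; V = ΣQ_DR·Δt = 7.718 × 10^5 m³.
Runoff depth d = V / A = 34.00 mm.
C = d / P = 34.00 / 97.9 = 0.35.

C ≈ 0.35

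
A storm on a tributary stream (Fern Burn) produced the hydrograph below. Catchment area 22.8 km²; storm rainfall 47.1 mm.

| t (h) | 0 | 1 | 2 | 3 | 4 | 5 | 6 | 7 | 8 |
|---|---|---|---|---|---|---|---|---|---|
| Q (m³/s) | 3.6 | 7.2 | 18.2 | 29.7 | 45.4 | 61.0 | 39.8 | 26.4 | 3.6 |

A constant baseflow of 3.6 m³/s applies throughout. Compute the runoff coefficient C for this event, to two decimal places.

ΣQ_DR = 202.5 m³/s; V = ΣQ_DR·Δt = 7.290 × 10^5 m³.
Runoff depth d = V / A = 31.97 mm.
C = d / P = 31.97 / 47.1 = 0.68.

C ≈ 0.68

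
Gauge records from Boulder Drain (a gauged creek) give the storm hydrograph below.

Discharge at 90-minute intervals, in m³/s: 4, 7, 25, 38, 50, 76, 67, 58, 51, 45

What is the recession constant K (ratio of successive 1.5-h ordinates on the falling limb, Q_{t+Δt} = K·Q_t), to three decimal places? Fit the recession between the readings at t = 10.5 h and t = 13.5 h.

K ≈ 0.881

Using the recession-limb readings at t = 10.5 h and t = 13.5 h: Q falls from 58 to 45 m³/s over 2 intervals.
K = (Q₂/Q₁)^(1/2) = (45/58)^(1/2) = 0.881.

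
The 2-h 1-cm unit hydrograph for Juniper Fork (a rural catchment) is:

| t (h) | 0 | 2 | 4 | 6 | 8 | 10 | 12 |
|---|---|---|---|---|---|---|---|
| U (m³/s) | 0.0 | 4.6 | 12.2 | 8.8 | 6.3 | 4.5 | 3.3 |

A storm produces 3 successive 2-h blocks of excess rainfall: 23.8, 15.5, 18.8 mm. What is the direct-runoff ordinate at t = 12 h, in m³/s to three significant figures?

By discrete convolution, Q_j = Σ (P_i / 10 mm) · U_{j−i}.
At t = 12 h (j=6): Q = (23.8/10)·3.3 + (15.5/10)·4.5 + (18.8/10)·6.3 = 26.7 m³/s.

Q ≈ 26.7 m³/s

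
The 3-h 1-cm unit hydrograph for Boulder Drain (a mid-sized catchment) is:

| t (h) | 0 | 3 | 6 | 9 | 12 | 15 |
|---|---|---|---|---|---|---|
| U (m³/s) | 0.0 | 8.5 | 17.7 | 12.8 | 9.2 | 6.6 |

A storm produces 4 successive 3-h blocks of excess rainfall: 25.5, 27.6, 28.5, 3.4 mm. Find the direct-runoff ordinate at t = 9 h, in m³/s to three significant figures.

By discrete convolution, Q_j = Σ (P_i / 10 mm) · U_{j−i}.
At t = 9 h (j=3): Q = (25.5/10)·12.8 + (27.6/10)·17.7 + (28.5/10)·8.5 + (3.4/10)·0.0 = 106 m³/s.

Q ≈ 106 m³/s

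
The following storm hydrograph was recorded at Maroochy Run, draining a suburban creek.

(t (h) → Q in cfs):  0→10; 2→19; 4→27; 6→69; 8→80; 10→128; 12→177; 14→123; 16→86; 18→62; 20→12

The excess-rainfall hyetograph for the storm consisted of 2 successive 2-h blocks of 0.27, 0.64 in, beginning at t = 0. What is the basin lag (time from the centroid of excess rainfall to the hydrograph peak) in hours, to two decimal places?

t_L ≈ 9.59 h

Centroid of excess rainfall: t_c = Σ P_i·t̄_i / ΣP_i = 2.4066 h (block centres at 1, 3 h).
Hydrograph peak occurs at t = 12 h, so basin lag t_L = 12 − 2.4066 = 9.59 h.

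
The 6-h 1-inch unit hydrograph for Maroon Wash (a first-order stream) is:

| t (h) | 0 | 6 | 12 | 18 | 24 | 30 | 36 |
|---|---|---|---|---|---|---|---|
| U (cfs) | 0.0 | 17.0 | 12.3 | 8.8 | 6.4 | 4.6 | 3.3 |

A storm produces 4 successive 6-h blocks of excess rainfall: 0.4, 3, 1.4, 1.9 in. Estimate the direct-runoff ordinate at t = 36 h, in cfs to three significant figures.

By discrete convolution, Q_j = Σ (P_i / 1 in) · U_{j−i}.
At t = 36 h (j=6): Q = (0.4/1)·3.3 + (3/1)·4.6 + (1.4/1)·6.4 + (1.9/1)·8.8 = 40.8 cfs.

Q ≈ 40.8 cfs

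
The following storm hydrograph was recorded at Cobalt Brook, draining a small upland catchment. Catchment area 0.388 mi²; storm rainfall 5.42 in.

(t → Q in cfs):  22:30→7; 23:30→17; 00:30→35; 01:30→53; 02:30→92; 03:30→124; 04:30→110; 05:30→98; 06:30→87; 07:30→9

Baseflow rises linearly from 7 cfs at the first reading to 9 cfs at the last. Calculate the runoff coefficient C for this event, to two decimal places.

ΣQ_DR = 552.0 cfs; V = ΣQ_DR·Δt = 1.987 × 10^6 ft³.
Runoff depth d = V / A = 2.205 in.
C = d / P = 2.205 / 5.42 = 0.41.

C ≈ 0.41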